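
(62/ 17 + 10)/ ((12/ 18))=348/ 17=20.47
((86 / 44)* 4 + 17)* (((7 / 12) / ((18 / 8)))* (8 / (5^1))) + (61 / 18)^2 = 21.78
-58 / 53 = -1.09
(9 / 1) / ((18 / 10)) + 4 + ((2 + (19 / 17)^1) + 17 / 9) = 2143 / 153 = 14.01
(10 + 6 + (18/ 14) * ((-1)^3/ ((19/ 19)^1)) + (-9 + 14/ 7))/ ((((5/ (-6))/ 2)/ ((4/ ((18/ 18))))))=-2592/ 35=-74.06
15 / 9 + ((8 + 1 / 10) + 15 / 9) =343 / 30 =11.43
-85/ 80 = -17/ 16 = -1.06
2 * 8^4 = 8192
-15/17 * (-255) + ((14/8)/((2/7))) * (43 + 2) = 4005/8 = 500.62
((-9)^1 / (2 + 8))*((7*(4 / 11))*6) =-756 / 55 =-13.75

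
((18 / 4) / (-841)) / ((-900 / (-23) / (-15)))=69 / 33640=0.00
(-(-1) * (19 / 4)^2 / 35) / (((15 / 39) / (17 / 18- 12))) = -933907 / 50400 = -18.53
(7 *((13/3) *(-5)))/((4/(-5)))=2275/12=189.58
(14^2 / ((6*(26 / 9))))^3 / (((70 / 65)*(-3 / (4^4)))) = -19361664 / 169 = -114566.06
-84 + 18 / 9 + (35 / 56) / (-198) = -129893 / 1584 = -82.00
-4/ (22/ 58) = -116/ 11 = -10.55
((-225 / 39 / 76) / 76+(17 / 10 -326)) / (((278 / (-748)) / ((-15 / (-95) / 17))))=4017933711 / 495768520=8.10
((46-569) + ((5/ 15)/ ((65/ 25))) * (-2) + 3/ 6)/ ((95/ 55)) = -448525/ 1482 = -302.65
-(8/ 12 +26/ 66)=-35/ 33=-1.06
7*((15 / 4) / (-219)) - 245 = -71575 / 292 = -245.12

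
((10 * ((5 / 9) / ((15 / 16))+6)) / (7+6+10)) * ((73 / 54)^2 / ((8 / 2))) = 2371405 / 1810836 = 1.31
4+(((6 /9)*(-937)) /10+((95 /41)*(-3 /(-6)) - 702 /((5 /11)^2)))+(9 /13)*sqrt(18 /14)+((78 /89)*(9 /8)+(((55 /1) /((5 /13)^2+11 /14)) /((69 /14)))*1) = -3441.26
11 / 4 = 2.75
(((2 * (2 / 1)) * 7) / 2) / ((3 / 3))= 14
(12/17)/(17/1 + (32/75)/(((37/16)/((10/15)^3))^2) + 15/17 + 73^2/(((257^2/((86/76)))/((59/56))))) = 126244177207444800/3216641675517934387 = 0.04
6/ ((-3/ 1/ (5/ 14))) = -5/ 7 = -0.71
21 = 21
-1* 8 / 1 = -8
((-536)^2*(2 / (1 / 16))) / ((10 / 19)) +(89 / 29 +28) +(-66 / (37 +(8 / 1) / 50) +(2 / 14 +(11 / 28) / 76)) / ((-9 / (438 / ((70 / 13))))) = 715305553447351 / 40950320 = 17467642.58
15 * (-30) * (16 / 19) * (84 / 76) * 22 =-3326400 / 361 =-9214.40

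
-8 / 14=-4 / 7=-0.57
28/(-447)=-28/447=-0.06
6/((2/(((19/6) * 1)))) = 9.50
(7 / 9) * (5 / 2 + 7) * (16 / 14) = 76 / 9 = 8.44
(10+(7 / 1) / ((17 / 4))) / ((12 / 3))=99 / 34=2.91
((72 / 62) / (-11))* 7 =-0.74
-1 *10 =-10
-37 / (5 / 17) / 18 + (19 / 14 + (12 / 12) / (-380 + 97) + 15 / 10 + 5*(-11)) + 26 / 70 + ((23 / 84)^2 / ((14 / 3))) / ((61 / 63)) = -71558701379 / 1218077280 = -58.75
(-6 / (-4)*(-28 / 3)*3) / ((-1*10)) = 21 / 5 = 4.20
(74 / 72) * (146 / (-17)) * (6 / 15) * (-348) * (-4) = -4914.76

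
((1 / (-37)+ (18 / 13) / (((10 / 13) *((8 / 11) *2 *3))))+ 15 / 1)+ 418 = 1282821 / 2960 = 433.39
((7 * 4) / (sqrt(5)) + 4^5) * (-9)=-9216 - 252 * sqrt(5) / 5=-9328.70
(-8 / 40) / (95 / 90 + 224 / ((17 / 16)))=-306 / 324175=-0.00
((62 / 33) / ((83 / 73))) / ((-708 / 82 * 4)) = -92783 / 1939212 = -0.05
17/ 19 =0.89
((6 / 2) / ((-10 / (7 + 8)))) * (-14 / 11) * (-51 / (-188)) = 3213 / 2068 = 1.55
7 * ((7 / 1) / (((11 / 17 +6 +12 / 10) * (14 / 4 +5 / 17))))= 141610 / 86043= 1.65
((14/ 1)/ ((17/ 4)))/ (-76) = -14/ 323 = -0.04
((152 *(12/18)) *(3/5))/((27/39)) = 3952/45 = 87.82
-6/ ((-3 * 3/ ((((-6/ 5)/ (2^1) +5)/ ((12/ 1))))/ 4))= 44/ 45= 0.98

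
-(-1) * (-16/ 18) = -8/ 9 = -0.89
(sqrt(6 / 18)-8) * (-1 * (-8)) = -64 + 8 * sqrt(3) / 3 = -59.38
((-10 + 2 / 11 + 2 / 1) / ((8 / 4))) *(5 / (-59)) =215 / 649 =0.33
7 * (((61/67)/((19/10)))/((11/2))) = 0.61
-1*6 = -6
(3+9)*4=48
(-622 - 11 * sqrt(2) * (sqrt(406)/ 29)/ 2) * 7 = -4354 - 77 * sqrt(203)/ 29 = -4391.83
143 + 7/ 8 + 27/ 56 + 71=3015/ 14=215.36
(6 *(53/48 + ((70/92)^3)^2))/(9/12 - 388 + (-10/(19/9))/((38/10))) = -13320324328823/664372042673768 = -0.02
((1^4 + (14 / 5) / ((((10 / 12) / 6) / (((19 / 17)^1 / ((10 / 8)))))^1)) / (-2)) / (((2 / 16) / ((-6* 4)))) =3881184 / 2125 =1826.44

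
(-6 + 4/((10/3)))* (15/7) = -72/7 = -10.29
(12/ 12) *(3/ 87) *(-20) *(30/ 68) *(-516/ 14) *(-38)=-1470600/ 3451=-426.14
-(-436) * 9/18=218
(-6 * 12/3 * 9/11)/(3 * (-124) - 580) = 27/1309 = 0.02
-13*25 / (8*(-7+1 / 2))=25 / 4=6.25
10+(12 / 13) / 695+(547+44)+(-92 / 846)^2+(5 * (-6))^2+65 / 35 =1502.87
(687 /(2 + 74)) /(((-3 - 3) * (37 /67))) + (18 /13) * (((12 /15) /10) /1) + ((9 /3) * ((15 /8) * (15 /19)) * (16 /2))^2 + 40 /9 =395051187119 /312553800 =1263.95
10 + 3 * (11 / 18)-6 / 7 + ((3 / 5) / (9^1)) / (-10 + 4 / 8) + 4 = 19909 / 1330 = 14.97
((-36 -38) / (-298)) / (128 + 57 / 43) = 1591 / 828589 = 0.00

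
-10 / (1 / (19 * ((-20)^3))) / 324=380000 / 81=4691.36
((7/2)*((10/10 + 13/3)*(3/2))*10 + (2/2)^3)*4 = 1124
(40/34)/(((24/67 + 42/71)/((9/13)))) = 47570/55471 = 0.86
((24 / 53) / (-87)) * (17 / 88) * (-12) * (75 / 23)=15300 / 388861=0.04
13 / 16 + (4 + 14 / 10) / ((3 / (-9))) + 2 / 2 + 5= -751 / 80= -9.39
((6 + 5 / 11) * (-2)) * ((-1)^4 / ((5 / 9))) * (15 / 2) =-1917 / 11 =-174.27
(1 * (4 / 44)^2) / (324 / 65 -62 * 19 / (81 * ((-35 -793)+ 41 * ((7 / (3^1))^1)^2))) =3184155 / 1929751318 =0.00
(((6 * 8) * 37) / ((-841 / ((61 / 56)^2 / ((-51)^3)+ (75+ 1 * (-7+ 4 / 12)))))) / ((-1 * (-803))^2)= -1051770185843 / 4699724837038308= -0.00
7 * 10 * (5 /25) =14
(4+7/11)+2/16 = 419/88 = 4.76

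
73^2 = 5329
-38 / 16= -19 / 8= -2.38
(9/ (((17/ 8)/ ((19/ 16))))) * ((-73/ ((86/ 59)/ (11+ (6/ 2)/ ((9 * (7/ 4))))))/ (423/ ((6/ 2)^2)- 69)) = 57692265/ 450296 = 128.12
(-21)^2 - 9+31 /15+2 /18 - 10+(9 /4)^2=309053 /720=429.24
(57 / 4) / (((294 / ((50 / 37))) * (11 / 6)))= 1425 / 39886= 0.04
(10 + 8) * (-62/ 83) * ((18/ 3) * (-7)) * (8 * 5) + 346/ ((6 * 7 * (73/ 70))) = 410742310/ 18177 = 22596.82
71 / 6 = 11.83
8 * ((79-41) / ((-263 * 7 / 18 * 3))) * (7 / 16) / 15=-38 / 1315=-0.03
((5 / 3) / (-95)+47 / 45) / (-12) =-439 / 5130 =-0.09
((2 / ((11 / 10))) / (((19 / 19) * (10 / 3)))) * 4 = 24 / 11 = 2.18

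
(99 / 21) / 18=11 / 42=0.26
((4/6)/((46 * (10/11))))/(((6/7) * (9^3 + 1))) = 77/3022200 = 0.00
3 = 3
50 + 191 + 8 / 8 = 242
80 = 80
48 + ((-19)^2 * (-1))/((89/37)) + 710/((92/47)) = 1067055/4094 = 260.64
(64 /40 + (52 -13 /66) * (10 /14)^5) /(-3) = -62295971 /16638930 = -3.74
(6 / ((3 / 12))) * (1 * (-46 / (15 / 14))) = -5152 / 5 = -1030.40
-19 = -19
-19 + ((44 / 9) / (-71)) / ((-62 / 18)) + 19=44 / 2201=0.02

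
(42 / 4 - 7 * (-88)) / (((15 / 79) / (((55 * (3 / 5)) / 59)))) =1088857 / 590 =1845.52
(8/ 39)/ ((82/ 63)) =84/ 533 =0.16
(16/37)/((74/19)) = 152/1369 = 0.11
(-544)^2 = 295936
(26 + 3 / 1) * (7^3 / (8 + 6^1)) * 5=7105 / 2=3552.50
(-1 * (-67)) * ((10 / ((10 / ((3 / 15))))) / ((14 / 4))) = 134 / 35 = 3.83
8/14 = 4/7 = 0.57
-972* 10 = -9720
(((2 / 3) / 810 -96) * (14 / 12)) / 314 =-816473 / 2289060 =-0.36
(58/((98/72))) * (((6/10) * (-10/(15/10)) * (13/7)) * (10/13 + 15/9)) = -264480/343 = -771.08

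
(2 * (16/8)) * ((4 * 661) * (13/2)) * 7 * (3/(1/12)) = 17323488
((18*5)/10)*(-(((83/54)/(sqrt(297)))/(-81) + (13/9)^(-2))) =-729/169 + 83*sqrt(33)/48114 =-4.30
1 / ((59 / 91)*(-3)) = -91 / 177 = -0.51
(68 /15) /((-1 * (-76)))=17 /285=0.06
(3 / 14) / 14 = 3 / 196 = 0.02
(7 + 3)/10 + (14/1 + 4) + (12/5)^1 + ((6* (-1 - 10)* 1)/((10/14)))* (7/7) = -71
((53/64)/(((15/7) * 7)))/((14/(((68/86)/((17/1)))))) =53/288960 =0.00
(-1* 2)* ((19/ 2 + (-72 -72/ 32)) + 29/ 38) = 4863/ 38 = 127.97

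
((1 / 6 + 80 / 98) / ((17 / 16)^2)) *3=128 / 49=2.61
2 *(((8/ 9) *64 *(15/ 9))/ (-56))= -640/ 189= -3.39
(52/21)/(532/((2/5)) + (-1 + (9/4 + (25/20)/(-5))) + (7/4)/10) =2080/1118187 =0.00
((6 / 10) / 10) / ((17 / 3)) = 9 / 850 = 0.01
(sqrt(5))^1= sqrt(5)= 2.24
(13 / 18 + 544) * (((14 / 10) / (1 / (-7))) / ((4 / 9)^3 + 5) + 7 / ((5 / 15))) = 10389.93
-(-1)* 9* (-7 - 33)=-360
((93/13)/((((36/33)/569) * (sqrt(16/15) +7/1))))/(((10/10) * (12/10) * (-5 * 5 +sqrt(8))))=-4850725/(104 * (25- 2 * sqrt(2)) * (4 * sqrt(15) +105))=-17.46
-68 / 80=-17 / 20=-0.85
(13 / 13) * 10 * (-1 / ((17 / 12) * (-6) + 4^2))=-1.33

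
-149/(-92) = 149/92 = 1.62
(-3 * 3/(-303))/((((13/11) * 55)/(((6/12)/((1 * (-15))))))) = -1/65650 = -0.00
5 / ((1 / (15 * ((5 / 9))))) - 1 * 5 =110 / 3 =36.67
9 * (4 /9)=4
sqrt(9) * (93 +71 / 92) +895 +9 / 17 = 1840585 / 1564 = 1176.84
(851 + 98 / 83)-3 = 70482 / 83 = 849.18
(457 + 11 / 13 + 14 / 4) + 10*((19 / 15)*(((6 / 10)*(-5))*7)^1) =5079 / 26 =195.35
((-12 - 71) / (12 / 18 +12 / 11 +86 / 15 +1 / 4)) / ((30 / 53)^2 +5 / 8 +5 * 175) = -82067744 / 6704453847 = -0.01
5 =5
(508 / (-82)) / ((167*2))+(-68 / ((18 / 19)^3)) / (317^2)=-19405526915 / 1003174250814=-0.02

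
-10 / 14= -5 / 7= -0.71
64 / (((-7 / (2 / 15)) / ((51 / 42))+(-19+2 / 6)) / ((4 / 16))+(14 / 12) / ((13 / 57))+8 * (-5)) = -84864 / 374585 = -0.23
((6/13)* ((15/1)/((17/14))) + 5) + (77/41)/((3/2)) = 324929/27183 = 11.95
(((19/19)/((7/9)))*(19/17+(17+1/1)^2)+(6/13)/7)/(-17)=-646761/26299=-24.59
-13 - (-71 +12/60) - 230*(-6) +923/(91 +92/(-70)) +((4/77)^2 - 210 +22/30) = 1238.83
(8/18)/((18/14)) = 28/81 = 0.35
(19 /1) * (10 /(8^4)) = 0.05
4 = 4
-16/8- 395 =-397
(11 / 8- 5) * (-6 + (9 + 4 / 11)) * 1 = -1073 / 88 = -12.19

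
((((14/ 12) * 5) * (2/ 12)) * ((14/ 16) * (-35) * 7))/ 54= -60025/ 15552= -3.86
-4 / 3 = -1.33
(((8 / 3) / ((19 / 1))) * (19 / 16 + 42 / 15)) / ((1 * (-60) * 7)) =-0.00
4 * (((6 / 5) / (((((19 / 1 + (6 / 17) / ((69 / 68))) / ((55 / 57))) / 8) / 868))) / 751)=14054656 / 6349705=2.21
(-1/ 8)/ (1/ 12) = -3/ 2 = -1.50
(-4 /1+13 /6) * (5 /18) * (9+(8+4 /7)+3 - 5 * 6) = 605 /126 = 4.80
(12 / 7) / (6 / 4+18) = 8 / 91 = 0.09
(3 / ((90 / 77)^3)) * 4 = 456533 / 60750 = 7.51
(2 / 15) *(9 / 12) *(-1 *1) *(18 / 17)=-9 / 85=-0.11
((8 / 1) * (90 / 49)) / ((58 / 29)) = 360 / 49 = 7.35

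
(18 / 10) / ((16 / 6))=27 / 40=0.68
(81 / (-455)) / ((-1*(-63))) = -9 / 3185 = -0.00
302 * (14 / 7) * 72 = 43488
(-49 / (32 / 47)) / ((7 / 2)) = -329 / 16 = -20.56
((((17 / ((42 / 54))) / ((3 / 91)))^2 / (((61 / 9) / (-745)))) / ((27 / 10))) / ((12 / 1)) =-181932725 / 122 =-1491251.84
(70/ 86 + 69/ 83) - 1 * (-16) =62976/ 3569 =17.65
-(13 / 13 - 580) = 579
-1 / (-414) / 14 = 1 / 5796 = 0.00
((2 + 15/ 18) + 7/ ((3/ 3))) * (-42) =-413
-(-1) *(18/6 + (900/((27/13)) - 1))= 1306/3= 435.33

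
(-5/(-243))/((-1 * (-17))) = 5/4131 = 0.00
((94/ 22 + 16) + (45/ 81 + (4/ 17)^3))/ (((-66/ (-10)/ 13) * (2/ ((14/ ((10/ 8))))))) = 3689846888/ 16050771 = 229.89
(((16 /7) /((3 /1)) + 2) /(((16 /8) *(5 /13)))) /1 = 377 /105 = 3.59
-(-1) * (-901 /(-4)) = 901 /4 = 225.25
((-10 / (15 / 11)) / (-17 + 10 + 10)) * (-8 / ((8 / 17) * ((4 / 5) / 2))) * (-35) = -32725 / 9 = -3636.11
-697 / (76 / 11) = -7667 / 76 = -100.88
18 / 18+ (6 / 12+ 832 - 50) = 1567 / 2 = 783.50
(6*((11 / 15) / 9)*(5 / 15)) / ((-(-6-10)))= 11 / 1080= 0.01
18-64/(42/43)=-998/21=-47.52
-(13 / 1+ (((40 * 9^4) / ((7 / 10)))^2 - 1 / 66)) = -454573373801993 / 3234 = -140560721645.64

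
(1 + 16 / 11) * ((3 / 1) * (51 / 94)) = 4131 / 1034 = 4.00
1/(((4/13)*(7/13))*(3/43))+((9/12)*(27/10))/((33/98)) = 106867/1155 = 92.53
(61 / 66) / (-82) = -61 / 5412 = -0.01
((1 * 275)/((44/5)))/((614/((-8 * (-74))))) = 30.13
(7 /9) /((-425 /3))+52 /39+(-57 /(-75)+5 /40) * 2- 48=-229001 /5100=-44.90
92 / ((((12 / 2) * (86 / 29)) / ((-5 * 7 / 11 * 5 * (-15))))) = 583625 / 473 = 1233.88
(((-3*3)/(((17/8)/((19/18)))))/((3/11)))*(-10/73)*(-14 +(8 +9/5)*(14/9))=93632/33507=2.79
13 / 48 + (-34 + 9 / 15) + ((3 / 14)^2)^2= -1193071 / 36015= -33.13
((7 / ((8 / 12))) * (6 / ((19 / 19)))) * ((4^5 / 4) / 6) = 2688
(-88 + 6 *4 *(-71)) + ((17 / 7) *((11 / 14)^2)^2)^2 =-129524135712639 / 72313663744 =-1791.14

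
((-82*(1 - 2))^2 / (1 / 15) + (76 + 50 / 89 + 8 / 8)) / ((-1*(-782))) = 8983443 / 69598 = 129.08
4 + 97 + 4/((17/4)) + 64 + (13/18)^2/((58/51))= 17719585/106488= 166.40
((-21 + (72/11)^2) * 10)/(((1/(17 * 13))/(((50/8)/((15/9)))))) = 43807725/242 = 181023.66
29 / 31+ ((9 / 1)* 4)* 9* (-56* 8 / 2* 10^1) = -22498531 / 31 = -725759.06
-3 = -3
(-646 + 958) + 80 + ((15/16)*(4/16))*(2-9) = 24983/64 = 390.36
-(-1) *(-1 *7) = -7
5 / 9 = 0.56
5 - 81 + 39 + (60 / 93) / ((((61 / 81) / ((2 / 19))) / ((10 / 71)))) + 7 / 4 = -359555619 / 10203836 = -35.24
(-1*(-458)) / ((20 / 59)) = 1351.10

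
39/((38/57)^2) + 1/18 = 3161/36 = 87.81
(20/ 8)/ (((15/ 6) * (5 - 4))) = 1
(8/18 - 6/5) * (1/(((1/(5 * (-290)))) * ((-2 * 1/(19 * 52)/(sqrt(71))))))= -4560269.71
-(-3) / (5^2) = 3 / 25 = 0.12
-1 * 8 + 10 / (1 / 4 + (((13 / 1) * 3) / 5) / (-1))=-1408 / 151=-9.32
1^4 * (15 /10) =3 /2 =1.50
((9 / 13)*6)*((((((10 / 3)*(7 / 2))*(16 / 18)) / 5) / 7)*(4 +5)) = 144 / 13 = 11.08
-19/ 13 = -1.46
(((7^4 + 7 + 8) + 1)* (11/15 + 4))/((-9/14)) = -2402498/135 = -17796.28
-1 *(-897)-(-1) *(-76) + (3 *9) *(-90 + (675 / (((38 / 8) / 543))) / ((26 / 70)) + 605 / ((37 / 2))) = 5608441.99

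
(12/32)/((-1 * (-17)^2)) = -3/2312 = -0.00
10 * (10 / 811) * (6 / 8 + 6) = 675 / 811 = 0.83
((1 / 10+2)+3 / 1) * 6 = 153 / 5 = 30.60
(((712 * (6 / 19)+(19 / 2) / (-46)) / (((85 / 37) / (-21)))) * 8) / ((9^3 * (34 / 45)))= -101699717 / 3409911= -29.82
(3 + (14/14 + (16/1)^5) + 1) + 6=1048587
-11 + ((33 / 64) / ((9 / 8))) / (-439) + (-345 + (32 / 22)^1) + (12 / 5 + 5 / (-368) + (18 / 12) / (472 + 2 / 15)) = -33239801568533 / 94389179280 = -352.16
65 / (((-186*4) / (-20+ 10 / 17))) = 3575 / 2108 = 1.70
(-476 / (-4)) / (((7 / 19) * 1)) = 323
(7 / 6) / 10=7 / 60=0.12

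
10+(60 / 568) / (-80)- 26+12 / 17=-15.30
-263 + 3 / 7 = -1838 / 7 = -262.57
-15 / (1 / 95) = -1425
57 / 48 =19 / 16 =1.19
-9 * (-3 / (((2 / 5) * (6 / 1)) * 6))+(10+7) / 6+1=5.71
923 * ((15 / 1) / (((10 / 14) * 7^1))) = 2769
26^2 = 676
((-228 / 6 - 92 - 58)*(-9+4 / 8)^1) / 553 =1598 / 553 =2.89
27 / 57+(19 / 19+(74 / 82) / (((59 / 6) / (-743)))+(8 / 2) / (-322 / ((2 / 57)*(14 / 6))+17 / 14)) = -168783864706 / 2529923245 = -66.72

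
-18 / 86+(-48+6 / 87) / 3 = -60553 / 3741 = -16.19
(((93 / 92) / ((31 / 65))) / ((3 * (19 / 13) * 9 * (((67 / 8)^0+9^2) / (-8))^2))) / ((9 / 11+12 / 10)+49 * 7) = 46475 / 31364353512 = 0.00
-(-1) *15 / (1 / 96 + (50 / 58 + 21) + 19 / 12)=13920 / 21767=0.64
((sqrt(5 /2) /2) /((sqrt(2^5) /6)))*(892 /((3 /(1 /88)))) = 223*sqrt(5) /176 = 2.83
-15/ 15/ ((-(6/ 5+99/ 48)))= 80/ 261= 0.31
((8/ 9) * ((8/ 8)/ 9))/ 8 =1/ 81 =0.01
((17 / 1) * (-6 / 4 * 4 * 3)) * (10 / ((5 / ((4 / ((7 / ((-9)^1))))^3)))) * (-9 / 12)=-21415104 / 343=-62434.71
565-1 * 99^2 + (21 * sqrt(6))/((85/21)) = -9236 + 441 * sqrt(6)/85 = -9223.29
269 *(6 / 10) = 807 / 5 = 161.40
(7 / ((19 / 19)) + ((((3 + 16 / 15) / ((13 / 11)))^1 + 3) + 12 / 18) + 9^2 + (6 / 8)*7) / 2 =26093 / 520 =50.18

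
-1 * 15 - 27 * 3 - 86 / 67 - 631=-48795 / 67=-728.28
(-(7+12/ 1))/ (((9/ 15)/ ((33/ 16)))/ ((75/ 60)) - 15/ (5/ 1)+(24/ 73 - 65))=381425/ 1353828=0.28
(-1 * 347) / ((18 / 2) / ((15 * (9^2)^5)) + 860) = -2016523645245 / 4997724308101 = -0.40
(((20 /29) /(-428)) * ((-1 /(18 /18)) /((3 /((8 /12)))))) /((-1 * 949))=-10 /26502723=-0.00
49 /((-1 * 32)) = -49 /32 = -1.53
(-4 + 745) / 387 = 1.91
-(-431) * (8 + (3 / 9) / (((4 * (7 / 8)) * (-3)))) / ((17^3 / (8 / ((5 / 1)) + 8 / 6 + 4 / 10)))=2163620 / 928557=2.33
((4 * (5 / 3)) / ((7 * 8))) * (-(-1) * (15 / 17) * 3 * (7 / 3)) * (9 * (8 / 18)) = 50 / 17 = 2.94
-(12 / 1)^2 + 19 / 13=-1853 / 13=-142.54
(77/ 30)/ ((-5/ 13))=-1001/ 150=-6.67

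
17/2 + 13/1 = 43/2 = 21.50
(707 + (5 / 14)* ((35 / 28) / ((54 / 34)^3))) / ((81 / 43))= 33514722923 / 89282088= 375.38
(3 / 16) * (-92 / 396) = -23 / 528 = -0.04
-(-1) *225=225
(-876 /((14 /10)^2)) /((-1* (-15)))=-1460 /49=-29.80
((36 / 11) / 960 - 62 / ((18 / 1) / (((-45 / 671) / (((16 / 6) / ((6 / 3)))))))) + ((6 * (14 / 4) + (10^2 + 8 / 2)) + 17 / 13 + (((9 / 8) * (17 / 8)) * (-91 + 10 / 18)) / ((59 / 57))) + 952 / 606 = -2016854322409 / 24950571360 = -80.83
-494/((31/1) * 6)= -247/93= -2.66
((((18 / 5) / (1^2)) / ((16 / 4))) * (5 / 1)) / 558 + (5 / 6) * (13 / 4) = 2021 / 744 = 2.72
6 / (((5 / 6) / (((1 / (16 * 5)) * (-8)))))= -18 / 25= -0.72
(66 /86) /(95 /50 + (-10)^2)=330 /43817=0.01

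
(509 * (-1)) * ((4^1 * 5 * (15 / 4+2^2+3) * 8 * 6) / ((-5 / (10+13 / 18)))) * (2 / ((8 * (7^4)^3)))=8448382 / 41523861603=0.00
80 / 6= 40 / 3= 13.33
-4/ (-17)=4/ 17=0.24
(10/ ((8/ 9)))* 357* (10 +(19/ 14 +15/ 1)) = 846855/ 8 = 105856.88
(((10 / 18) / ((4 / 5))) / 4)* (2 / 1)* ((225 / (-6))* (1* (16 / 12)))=-625 / 36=-17.36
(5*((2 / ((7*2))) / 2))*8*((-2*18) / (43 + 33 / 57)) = -380 / 161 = -2.36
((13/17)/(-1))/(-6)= 13/102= 0.13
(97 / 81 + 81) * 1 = 6658 / 81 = 82.20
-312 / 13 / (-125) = 24 / 125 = 0.19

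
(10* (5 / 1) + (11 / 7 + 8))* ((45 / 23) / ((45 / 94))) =39198 / 161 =243.47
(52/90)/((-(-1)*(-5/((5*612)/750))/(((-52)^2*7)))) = -16732352/1875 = -8923.92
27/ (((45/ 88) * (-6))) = -44/ 5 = -8.80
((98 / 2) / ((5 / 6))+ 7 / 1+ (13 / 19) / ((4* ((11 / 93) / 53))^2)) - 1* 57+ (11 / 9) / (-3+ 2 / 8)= 8594.58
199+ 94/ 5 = 1089/ 5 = 217.80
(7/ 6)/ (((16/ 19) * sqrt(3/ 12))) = 133/ 48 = 2.77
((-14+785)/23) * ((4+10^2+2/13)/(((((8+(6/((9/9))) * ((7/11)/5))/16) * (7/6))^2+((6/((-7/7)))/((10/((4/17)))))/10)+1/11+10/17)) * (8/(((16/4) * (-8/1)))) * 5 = -154610801136000/38025614731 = -4065.96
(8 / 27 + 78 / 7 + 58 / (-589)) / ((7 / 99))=13887016 / 86583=160.39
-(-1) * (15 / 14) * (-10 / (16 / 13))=-975 / 112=-8.71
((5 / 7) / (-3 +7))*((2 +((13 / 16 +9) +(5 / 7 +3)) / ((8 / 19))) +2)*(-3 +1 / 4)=-1780295 / 100352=-17.74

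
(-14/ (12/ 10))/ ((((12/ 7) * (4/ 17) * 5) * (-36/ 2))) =833/ 2592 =0.32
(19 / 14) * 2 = 19 / 7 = 2.71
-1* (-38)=38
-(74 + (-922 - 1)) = 849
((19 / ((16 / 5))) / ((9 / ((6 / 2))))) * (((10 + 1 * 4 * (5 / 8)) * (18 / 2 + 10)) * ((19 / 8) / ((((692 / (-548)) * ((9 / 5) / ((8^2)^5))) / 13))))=-32023193845760000 / 4671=-6855746916240.63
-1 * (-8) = 8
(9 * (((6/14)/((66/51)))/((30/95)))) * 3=28.31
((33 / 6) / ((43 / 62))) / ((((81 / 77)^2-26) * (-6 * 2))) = 2021789 / 76157988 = 0.03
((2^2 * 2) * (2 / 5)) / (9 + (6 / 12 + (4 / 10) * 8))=0.25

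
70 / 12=35 / 6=5.83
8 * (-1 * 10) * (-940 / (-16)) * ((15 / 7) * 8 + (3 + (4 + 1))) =-827200 / 7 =-118171.43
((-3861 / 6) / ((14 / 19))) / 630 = -2717 / 1960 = -1.39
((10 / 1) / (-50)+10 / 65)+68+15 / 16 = 71647 / 1040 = 68.89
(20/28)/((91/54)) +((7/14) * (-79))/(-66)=85963/84084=1.02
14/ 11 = 1.27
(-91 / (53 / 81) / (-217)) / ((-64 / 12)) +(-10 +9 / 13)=-3221915 / 341744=-9.43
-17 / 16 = -1.06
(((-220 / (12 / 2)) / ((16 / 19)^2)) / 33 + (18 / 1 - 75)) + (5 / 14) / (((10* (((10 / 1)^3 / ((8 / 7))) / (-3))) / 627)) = -413789353 / 7056000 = -58.64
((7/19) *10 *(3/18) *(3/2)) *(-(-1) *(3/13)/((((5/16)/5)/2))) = 1680/247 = 6.80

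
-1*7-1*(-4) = -3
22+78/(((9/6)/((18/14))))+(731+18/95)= 545331/665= 820.05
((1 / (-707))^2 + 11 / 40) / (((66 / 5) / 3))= 5498379 / 87973424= 0.06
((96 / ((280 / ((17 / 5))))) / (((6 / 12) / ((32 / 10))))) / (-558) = -1088 / 81375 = -0.01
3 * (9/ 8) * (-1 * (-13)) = 351/ 8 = 43.88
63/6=21/2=10.50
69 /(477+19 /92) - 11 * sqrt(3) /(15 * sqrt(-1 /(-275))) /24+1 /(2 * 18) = 272431 /1580508 - 11 * sqrt(33) /72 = -0.71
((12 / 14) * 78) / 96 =39 / 56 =0.70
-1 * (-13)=13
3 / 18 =1 / 6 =0.17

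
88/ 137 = 0.64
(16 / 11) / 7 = 16 / 77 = 0.21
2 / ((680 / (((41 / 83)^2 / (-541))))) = -1681 / 1267162660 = -0.00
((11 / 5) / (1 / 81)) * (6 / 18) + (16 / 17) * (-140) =-6151 / 85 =-72.36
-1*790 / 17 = -790 / 17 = -46.47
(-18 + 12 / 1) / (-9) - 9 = -25 / 3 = -8.33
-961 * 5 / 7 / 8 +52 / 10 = -80.60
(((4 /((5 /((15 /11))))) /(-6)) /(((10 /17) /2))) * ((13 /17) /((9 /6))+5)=-562 /165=-3.41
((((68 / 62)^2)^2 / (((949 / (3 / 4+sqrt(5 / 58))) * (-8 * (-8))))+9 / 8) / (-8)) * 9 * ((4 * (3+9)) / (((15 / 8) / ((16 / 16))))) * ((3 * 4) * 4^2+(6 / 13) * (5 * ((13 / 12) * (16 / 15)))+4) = -5641439055516 / 876421429 - 298671096 * sqrt(290) / 127081107205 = -6436.94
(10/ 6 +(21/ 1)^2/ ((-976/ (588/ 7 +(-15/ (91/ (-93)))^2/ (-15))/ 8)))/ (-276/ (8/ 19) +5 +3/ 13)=15175373/ 40221753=0.38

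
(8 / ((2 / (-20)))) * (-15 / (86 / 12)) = 7200 / 43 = 167.44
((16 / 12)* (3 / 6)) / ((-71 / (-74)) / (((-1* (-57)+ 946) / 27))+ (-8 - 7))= -148444 / 3334239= -0.04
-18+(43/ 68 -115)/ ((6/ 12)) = -246.74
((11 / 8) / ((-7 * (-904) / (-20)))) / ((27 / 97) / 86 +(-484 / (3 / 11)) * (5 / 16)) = 688215 / 87825815252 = 0.00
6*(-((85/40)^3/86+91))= -12035475/22016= -546.67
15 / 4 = 3.75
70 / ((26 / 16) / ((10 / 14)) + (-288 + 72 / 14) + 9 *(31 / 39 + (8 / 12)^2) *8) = -254800 / 696519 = -0.37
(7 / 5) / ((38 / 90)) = 63 / 19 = 3.32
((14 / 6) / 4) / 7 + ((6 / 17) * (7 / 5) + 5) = 5689 / 1020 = 5.58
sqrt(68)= 2 * sqrt(17)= 8.25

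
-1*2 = -2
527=527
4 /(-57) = -4 /57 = -0.07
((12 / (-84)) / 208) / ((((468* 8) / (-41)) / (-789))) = -10783 / 1817088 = -0.01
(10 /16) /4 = 0.16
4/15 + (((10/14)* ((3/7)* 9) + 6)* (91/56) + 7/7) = 91103/5880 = 15.49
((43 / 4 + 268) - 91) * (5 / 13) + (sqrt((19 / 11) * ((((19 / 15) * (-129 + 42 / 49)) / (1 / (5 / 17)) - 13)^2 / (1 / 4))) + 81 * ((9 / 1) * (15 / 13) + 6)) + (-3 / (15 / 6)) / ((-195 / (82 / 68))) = 14456 * sqrt(209) / 1309 + 30926139 / 22100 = 1559.03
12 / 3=4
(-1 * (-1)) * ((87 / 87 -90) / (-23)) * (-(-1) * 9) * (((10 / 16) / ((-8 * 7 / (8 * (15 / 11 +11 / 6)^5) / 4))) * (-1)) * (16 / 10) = 37222220982539 / 5600709576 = 6645.98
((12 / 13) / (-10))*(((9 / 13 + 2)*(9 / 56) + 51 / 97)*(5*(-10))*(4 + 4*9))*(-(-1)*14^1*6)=243658800 / 16393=14863.59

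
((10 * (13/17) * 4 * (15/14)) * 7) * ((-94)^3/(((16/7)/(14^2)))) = -277768054200/17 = -16339297305.88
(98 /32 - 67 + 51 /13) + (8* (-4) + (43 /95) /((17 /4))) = -30873709 /335920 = -91.91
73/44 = 1.66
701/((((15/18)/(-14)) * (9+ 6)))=-19628/25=-785.12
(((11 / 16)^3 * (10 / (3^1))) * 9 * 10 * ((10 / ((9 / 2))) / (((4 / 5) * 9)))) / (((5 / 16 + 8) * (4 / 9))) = 831875 / 102144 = 8.14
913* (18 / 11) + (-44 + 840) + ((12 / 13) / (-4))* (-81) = 30013 / 13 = 2308.69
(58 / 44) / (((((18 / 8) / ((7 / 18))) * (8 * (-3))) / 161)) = -32683 / 21384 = -1.53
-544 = -544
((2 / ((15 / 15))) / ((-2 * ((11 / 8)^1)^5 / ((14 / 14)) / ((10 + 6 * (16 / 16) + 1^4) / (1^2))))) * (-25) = 13926400 / 161051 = 86.47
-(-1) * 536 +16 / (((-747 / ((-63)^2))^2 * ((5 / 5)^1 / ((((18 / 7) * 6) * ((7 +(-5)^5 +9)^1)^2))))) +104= 464049517319104 / 6889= 67360940240.83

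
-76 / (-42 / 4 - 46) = 152 / 113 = 1.35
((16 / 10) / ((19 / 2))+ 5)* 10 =982 / 19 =51.68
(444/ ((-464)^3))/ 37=-3/ 24974336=-0.00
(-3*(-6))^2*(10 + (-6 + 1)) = 1620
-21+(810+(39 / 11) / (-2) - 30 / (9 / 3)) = 17099 / 22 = 777.23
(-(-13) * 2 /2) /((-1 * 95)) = -13 /95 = -0.14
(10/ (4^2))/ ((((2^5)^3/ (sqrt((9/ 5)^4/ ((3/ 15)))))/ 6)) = 243*sqrt(5)/ 655360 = 0.00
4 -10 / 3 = 2 / 3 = 0.67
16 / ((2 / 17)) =136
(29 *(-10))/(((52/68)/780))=-295800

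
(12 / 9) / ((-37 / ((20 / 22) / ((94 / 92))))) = -1840 / 57387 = -0.03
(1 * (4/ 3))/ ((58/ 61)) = 122/ 87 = 1.40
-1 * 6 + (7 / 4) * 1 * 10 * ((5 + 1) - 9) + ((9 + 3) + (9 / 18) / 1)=-46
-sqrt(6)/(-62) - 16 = -16 + sqrt(6)/62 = -15.96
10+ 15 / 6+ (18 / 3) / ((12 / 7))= 16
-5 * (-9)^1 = 45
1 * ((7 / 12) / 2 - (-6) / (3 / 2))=4.29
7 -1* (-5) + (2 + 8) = 22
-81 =-81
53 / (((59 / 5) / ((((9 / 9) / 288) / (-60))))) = -53 / 203904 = -0.00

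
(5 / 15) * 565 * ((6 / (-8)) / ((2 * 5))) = -113 / 8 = -14.12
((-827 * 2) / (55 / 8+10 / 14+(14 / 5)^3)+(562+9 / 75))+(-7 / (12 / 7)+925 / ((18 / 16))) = 246459919837 / 186110100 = 1324.27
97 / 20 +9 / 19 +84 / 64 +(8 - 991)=-1484073 / 1520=-976.36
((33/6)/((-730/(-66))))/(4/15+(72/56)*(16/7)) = 0.16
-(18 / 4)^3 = -729 / 8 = -91.12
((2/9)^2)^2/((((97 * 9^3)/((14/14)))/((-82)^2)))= 107584/463947993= 0.00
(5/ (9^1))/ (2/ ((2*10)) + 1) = 50/ 99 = 0.51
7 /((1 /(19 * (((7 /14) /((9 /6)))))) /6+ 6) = 266 /229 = 1.16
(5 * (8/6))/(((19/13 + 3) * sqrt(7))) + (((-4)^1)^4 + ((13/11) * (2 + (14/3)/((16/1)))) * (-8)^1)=130 * sqrt(7)/609 + 703/3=234.90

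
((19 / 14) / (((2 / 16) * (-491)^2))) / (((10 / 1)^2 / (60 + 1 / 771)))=878959 / 32527853925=0.00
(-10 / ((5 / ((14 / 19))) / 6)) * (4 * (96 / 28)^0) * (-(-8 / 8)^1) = -672 / 19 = -35.37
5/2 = 2.50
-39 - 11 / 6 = -245 / 6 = -40.83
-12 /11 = -1.09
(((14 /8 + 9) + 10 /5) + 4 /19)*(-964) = -237385 /19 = -12493.95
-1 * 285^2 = -81225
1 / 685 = 0.00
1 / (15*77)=1 / 1155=0.00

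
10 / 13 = 0.77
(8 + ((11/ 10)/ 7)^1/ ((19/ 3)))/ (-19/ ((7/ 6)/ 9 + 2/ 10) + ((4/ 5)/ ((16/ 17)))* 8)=-949897/ 6017984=-0.16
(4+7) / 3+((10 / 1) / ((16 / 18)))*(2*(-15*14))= -14164 / 3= -4721.33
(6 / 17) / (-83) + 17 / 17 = 1405 / 1411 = 1.00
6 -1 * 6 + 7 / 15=7 / 15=0.47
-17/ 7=-2.43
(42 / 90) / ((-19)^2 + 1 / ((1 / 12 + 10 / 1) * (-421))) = 356587 / 275845335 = 0.00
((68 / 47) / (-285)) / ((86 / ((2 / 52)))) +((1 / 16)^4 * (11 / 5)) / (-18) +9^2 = 81.00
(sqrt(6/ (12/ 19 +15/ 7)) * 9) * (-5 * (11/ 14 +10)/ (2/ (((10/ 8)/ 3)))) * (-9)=33975 * sqrt(32718)/ 4592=1338.29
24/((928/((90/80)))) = 27/928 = 0.03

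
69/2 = 34.50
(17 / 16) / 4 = 17 / 64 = 0.27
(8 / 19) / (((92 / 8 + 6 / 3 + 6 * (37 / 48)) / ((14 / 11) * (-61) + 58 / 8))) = -2608 / 1595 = -1.64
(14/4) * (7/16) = 49/32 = 1.53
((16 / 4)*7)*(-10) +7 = -273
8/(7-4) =8/3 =2.67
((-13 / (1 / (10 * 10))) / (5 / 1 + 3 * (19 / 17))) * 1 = -11050 / 71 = -155.63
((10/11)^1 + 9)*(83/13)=9047/143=63.27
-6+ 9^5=59043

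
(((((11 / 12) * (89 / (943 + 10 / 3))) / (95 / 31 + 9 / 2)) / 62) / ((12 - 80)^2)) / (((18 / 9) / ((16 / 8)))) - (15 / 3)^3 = -3078407191021 / 24627257536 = -125.00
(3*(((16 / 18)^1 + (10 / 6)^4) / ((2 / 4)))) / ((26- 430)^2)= 697 / 2203416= 0.00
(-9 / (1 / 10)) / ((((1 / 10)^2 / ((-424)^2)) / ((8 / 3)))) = -4314624000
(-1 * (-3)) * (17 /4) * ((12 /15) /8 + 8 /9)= 1513 /120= 12.61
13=13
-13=-13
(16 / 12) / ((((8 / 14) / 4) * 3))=28 / 9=3.11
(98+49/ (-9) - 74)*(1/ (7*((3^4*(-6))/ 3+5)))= -167/ 9891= -0.02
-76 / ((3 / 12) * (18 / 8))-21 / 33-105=-240.75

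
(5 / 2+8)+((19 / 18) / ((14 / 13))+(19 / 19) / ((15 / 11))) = 12.21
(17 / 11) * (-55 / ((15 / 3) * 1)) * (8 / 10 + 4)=-408 / 5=-81.60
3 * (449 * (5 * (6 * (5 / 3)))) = 67350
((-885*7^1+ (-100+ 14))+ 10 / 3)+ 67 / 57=-357760 / 57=-6276.49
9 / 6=3 / 2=1.50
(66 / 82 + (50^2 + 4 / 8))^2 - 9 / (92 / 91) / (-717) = 115626320892033 / 18480914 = 6256526.11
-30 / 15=-2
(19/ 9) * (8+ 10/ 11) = 1862/ 99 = 18.81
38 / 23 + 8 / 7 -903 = -900.20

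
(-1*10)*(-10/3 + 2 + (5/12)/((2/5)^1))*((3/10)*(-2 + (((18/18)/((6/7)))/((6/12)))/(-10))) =-469/240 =-1.95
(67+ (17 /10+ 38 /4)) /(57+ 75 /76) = 29716 /22035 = 1.35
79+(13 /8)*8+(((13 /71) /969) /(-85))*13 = 92.00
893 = 893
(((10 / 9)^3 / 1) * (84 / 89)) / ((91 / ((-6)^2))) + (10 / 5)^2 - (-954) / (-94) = -8276071 / 1468233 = -5.64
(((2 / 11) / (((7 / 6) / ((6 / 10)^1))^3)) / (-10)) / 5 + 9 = 106109793 / 11790625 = 9.00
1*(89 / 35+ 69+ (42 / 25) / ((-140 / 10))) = 12499 / 175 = 71.42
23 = 23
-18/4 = -9/2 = -4.50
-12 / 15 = -4 / 5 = -0.80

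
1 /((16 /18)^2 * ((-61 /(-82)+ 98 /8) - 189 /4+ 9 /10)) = -16605 /437632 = -0.04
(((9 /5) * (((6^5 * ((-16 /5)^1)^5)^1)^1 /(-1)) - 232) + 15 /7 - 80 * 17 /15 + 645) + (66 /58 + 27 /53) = 2368765083720418 /504328125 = 4696872.86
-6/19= -0.32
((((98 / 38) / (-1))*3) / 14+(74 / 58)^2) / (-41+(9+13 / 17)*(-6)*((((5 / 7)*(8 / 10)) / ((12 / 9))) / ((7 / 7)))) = -4088959 / 251413586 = -0.02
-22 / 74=-11 / 37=-0.30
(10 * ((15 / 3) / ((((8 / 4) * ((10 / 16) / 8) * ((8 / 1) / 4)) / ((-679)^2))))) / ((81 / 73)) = 5384958880 / 81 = 66480973.83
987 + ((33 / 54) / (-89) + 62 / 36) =263987 / 267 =988.72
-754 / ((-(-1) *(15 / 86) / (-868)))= 56284592 / 15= 3752306.13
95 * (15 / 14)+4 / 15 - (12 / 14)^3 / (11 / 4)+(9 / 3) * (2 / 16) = 46271341 / 452760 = 102.20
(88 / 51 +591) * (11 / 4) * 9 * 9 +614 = 9019765 / 68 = 132643.60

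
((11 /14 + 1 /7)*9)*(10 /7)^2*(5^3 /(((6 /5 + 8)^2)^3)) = 0.00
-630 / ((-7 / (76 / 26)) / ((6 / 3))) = 6840 / 13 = 526.15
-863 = -863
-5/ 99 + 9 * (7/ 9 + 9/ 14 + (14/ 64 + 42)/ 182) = 8546557/ 576576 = 14.82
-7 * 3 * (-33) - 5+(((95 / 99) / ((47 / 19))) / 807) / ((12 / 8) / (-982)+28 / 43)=141734326529284 / 206008973973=688.00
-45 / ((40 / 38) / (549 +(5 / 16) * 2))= -751887 / 32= -23496.47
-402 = -402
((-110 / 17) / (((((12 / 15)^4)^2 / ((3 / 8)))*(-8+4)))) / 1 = 64453125 / 17825792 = 3.62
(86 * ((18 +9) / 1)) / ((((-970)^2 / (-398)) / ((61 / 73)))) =-14093379 / 17171425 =-0.82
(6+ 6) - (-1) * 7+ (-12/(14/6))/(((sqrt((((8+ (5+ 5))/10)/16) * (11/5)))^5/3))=19 - 12800000 * sqrt(11)/83853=-487.28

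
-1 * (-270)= 270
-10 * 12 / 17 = -120 / 17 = -7.06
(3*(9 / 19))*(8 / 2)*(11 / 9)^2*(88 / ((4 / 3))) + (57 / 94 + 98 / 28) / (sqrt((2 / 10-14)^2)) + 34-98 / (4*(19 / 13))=71223763 / 123234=577.96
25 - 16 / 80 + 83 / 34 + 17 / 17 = 4801 / 170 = 28.24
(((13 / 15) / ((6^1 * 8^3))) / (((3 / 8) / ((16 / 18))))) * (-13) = -169 / 19440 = -0.01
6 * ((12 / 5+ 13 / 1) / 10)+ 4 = 331 / 25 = 13.24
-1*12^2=-144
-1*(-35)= 35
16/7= 2.29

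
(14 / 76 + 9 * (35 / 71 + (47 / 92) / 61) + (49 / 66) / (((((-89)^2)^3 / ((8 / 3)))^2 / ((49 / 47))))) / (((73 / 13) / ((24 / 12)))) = 1593508360512598133973789618736508711 / 952701531753004242650036494890847218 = 1.67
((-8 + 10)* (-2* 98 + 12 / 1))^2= 135424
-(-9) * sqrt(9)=27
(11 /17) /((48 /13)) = 0.18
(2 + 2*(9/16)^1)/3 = 25/24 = 1.04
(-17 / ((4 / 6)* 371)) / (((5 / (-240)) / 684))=837216 / 371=2256.65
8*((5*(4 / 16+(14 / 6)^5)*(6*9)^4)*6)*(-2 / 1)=-283313427840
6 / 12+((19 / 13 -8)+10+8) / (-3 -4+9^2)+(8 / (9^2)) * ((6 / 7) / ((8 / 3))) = 20807 / 30303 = 0.69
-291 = -291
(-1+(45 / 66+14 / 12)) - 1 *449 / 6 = -4883 / 66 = -73.98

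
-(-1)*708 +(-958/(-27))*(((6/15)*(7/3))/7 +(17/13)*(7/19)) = 73008062/100035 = 729.83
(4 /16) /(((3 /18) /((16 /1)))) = 24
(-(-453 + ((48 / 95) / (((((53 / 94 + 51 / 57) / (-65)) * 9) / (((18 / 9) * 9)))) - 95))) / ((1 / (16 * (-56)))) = -1384187392 / 2605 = -531357.92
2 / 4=0.50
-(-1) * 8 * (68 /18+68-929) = -61720 /9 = -6857.78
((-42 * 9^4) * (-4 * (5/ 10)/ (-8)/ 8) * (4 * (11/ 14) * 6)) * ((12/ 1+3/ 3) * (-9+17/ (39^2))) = 246680478/ 13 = 18975421.38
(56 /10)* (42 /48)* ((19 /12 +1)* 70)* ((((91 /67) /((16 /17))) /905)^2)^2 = 0.00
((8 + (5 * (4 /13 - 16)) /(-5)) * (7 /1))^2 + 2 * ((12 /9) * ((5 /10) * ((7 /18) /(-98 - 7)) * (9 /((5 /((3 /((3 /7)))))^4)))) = 130733638462 /4753125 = 27504.78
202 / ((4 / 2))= 101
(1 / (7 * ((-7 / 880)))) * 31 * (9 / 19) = -245520 / 931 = -263.72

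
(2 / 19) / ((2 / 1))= 1 / 19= 0.05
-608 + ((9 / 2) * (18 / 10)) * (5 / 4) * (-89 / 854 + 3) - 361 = -6419895 / 6832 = -939.68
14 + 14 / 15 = 224 / 15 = 14.93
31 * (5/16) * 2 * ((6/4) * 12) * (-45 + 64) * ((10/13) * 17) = 2252925/26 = 86650.96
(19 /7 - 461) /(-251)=3208 /1757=1.83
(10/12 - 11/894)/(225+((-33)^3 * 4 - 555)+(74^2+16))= -367/61947942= -0.00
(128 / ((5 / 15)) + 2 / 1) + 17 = 403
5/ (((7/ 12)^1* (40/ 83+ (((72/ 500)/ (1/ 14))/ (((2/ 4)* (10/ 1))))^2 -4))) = -486328125/ 190385419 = -2.55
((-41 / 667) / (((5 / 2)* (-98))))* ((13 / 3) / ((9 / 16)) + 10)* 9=19598 / 490245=0.04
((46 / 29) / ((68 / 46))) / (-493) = -0.00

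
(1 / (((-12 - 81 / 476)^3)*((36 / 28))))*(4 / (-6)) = 0.00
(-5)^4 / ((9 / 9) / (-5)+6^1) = 3125 / 29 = 107.76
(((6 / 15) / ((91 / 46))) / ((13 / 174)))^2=256256064 / 34987225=7.32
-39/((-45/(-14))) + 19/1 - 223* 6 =-1331.13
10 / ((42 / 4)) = 20 / 21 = 0.95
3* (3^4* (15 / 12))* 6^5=2361960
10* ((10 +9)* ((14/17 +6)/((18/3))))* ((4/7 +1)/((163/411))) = 16607140/19397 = 856.17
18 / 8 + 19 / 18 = 119 / 36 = 3.31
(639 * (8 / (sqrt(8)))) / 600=213 * sqrt(2) / 100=3.01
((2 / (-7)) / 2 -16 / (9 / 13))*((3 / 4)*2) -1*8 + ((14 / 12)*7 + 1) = -236 / 7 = -33.71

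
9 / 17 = 0.53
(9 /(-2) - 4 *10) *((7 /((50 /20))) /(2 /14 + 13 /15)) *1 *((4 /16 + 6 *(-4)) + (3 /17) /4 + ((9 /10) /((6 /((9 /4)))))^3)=2921.14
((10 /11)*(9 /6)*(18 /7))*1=270 /77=3.51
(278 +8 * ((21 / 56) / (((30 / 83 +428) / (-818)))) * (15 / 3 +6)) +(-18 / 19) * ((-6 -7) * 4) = 89252617 / 337763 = 264.25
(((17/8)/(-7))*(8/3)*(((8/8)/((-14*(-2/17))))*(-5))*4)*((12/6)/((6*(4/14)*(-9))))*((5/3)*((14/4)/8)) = -7225/7776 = -0.93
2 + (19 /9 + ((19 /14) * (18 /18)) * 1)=689 /126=5.47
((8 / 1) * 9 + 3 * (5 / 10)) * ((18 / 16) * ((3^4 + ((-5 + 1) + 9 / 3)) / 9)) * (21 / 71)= 217.39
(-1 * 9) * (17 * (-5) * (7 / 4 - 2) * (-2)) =765 / 2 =382.50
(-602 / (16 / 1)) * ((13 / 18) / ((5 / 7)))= -27391 / 720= -38.04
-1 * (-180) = 180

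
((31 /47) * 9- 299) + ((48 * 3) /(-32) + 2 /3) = -83725 /282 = -296.90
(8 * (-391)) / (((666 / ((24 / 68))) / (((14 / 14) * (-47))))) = 8648 / 111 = 77.91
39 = 39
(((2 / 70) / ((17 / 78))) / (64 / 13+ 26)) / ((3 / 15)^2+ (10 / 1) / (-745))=125905 / 789327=0.16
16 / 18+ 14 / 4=79 / 18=4.39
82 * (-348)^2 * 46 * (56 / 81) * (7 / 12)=4974091136 / 27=184225597.63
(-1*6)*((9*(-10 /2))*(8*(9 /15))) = 1296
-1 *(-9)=9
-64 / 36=-16 / 9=-1.78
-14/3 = -4.67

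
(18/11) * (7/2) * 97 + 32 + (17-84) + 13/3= 17321/33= 524.88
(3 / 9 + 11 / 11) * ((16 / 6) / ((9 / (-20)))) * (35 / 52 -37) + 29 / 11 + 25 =314.66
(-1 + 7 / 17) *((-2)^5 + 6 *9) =-12.94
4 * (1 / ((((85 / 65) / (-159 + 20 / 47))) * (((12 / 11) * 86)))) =-1065779 / 206142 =-5.17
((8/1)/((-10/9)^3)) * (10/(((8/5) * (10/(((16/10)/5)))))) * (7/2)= -5103/1250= -4.08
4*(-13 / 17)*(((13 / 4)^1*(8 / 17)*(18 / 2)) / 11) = -12168 / 3179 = -3.83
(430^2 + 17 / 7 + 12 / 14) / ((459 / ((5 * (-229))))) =-493999945 / 1071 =-461251.12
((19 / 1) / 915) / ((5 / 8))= 152 / 4575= 0.03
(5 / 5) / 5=1 / 5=0.20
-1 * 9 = -9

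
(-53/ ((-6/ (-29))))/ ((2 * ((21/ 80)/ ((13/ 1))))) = -399620/ 63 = -6343.17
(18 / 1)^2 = 324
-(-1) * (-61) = -61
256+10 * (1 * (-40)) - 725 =-869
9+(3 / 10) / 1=9.30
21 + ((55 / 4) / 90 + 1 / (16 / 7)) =3109 / 144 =21.59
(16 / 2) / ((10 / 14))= 56 / 5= 11.20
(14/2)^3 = 343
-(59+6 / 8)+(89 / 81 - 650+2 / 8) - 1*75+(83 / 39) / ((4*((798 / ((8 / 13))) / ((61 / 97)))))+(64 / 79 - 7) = -22032018755717 / 27903082662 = -789.59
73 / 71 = 1.03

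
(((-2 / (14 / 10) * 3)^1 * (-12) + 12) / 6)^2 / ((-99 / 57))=-64.34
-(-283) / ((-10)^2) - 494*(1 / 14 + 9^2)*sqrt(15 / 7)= 283 / 100 - 280345*sqrt(105) / 49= -58623.32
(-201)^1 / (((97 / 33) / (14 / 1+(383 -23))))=-2480742 / 97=-25574.66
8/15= 0.53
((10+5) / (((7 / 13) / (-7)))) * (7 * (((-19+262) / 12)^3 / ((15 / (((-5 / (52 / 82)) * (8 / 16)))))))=762617835 / 256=2978975.92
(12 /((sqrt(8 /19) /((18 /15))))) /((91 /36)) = 648 * sqrt(38) /455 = 8.78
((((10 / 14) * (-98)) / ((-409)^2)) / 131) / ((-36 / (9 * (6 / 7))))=15 / 21913811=0.00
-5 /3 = -1.67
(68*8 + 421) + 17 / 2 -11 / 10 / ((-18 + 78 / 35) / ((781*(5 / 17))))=989.52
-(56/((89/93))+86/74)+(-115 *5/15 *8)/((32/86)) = -17463023/19758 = -883.85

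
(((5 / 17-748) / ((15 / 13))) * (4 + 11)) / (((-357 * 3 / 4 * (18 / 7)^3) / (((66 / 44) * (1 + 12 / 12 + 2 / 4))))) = 13494845 / 1685448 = 8.01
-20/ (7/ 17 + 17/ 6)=-2040/ 331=-6.16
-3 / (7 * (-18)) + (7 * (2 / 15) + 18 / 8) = 3.21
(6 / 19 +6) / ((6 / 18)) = 360 / 19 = 18.95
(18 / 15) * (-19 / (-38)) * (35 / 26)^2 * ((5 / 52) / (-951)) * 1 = -1225 / 11143184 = -0.00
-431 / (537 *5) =-431 / 2685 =-0.16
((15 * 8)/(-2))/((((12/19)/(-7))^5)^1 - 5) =2496947753580/208079228297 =12.00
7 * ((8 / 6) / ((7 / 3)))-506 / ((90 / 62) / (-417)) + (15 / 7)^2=106843661 / 735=145365.53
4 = 4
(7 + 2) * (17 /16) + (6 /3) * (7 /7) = 185 /16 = 11.56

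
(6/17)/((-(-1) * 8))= 3/68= 0.04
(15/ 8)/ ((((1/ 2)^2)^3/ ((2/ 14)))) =120/ 7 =17.14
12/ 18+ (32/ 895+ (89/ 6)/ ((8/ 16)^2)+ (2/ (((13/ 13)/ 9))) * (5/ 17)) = 993994/ 15215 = 65.33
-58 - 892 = -950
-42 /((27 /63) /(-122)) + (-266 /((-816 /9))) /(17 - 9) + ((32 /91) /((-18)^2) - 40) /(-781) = 74887171592993 /6263345088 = 11956.42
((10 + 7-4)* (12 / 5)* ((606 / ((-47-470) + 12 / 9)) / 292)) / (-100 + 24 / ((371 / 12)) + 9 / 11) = 3179682 / 2491884565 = 0.00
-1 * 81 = -81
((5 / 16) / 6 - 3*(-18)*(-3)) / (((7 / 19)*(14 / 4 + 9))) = -42199 / 1200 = -35.17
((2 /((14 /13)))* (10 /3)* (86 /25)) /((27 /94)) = 74.14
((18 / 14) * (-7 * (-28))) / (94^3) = 63 / 207646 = 0.00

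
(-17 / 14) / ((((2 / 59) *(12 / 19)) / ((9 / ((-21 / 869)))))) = 16560533 / 784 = 21123.13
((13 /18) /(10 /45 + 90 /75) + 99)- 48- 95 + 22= -2751 /128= -21.49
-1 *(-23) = 23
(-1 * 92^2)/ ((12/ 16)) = -33856/ 3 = -11285.33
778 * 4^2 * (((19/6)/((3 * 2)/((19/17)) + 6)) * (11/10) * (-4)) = -6178876/405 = -15256.48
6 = 6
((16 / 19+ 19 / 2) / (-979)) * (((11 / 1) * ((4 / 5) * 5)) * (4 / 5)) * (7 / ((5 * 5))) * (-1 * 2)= 44016 / 211375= 0.21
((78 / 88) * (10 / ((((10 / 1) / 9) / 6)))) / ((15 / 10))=351 / 11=31.91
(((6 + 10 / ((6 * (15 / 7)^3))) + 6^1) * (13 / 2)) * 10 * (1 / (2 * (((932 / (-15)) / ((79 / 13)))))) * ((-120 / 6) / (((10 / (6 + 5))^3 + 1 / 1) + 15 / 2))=12955934035 / 154928457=83.63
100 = 100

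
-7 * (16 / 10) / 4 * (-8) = 112 / 5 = 22.40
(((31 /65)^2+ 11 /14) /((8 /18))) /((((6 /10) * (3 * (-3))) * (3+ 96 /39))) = -59929 /775320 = -0.08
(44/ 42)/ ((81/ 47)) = 1034/ 1701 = 0.61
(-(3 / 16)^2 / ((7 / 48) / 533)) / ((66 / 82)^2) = -2687919 / 13552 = -198.34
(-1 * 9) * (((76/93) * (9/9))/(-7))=228/217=1.05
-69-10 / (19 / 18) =-1491 / 19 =-78.47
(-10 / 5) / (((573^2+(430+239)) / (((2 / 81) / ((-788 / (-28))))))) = -14 / 2624910543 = -0.00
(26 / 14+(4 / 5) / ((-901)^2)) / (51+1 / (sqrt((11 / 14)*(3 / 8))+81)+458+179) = 52767093*sqrt(231) / 2470692260692714100+1667277827221932 / 617673065173178525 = 0.00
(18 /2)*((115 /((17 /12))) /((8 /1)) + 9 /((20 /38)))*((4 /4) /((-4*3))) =-1737 /85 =-20.44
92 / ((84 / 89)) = 2047 / 21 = 97.48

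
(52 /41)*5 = 260 /41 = 6.34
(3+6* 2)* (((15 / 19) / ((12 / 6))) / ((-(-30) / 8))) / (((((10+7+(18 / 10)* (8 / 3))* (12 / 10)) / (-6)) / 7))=-5250 / 2071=-2.54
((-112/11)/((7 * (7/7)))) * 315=-5040/11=-458.18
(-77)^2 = 5929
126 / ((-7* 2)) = -9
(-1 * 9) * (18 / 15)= -54 / 5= -10.80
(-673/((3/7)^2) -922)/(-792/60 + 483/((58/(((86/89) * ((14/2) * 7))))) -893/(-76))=-2130615500/182508939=-11.67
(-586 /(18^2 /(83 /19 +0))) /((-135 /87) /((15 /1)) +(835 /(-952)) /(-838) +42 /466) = 643.77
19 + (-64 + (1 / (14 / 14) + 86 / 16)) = -309 / 8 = -38.62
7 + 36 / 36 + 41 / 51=449 / 51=8.80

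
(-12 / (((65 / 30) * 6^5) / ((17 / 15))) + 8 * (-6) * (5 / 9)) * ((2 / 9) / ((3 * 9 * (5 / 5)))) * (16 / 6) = -2246468 / 3838185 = -0.59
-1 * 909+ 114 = -795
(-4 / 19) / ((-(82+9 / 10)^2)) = 400 / 13057579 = 0.00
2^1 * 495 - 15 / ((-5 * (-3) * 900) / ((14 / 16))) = 7127993 / 7200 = 990.00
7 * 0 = 0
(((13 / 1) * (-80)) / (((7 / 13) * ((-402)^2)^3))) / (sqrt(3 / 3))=-845 / 1846436496833628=-0.00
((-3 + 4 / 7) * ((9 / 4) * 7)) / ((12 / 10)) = -255 / 8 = -31.88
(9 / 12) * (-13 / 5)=-39 / 20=-1.95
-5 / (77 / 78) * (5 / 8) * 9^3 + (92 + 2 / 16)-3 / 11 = -1364969 / 616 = -2215.86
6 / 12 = 0.50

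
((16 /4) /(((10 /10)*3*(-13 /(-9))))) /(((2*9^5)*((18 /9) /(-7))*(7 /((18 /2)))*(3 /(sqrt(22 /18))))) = -sqrt(11) /255879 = -0.00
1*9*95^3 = 7716375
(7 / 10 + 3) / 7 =37 / 70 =0.53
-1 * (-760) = 760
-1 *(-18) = 18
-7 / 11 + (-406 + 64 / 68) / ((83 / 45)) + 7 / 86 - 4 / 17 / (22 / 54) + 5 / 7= -2055866863 / 9343642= -220.03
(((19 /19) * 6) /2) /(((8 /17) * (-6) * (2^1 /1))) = -17 /32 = -0.53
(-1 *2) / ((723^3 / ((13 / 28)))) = -13 / 5291062938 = -0.00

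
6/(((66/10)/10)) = 9.09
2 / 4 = 1 / 2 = 0.50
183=183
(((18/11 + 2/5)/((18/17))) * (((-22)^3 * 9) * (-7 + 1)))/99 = 167552/15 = 11170.13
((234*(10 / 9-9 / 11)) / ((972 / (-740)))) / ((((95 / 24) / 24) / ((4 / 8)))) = -892736 / 5643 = -158.20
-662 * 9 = -5958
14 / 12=7 / 6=1.17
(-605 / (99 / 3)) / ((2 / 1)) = -55 / 6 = -9.17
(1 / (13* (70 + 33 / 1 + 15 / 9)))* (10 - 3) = 21 / 4082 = 0.01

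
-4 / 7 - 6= -46 / 7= -6.57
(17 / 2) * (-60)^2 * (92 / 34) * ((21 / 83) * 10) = 17388000 / 83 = 209493.98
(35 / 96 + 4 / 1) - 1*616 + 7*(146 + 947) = 7039.36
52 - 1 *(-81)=133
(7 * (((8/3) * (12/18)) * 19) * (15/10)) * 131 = 139384/3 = 46461.33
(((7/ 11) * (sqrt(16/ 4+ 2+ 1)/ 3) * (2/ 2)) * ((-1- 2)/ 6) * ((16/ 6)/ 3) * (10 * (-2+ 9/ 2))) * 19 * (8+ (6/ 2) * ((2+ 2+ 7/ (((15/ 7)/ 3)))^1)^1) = -657020 * sqrt(7)/ 297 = -5852.90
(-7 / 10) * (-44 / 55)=14 / 25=0.56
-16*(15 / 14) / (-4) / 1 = 30 / 7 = 4.29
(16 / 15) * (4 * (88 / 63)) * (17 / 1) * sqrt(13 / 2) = 47872 * sqrt(26) / 945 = 258.31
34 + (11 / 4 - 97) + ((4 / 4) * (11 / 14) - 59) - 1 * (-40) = -2197 / 28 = -78.46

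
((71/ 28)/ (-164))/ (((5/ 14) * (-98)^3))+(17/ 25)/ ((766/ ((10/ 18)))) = 2624288033/ 5320633671360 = 0.00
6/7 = 0.86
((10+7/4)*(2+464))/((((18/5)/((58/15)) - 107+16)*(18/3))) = -317579/31344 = -10.13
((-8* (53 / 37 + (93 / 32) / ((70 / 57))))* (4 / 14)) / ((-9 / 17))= 5352569 / 326340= 16.40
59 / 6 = 9.83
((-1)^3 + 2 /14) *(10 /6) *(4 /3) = -40 /21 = -1.90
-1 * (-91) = 91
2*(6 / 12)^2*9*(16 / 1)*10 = 720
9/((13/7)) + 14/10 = 406/65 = 6.25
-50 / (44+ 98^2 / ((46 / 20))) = -575 / 48526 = -0.01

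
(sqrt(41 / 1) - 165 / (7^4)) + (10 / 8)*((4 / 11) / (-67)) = -133610 / 1769537 + sqrt(41) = 6.33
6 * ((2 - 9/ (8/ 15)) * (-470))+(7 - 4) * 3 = 83913/ 2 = 41956.50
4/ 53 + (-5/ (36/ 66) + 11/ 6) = -7.26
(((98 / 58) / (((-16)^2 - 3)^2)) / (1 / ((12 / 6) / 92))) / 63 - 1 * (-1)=768492061 / 768492054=1.00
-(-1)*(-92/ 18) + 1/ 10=-451/ 90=-5.01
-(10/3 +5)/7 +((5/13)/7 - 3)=-1129/273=-4.14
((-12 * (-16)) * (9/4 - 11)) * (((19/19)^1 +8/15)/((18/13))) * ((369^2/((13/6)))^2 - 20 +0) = -859654273007488/117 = -7347472418867.42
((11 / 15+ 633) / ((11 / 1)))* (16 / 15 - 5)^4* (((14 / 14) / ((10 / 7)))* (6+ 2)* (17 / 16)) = 6853664203127 / 83531250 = 82049.10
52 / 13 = 4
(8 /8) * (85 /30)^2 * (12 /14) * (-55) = -378.45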